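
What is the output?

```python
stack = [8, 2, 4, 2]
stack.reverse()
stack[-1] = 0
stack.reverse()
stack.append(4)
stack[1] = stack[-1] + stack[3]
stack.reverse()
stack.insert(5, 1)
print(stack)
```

reverse → [2, 4, 2, 8]
stack[-1] = 0 → [2, 4, 2, 0]
reverse → [0, 2, 4, 2]
append 4 → [0, 2, 4, 2, 4]
stack[1] = stack[-1]+stack[3] = 4+2 = 6 → [0, 6, 4, 2, 4]
reverse → [4, 2, 4, 6, 0]
insert 1 at 5 → [4, 2, 4, 6, 0, 1]

[4, 2, 4, 6, 0, 1]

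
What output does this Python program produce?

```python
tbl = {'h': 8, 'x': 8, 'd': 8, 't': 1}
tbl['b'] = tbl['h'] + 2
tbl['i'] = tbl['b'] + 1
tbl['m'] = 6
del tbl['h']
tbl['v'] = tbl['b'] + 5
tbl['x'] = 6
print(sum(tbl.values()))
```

tbl['b'] = tbl['h']+2 = 10 → {'h': 8, 'x': 8, 'd': 8, 't': 1, 'b': 10}
tbl['i'] = tbl['b']+1 = 11 → {'h': 8, 'x': 8, 'd': 8, 't': 1, 'b': 10, 'i': 11}
tbl['m'] = 6 → {'h': 8, 'x': 8, 'd': 8, 't': 1, 'b': 10, 'i': 11, 'm': 6}
del 'h' → {'x': 8, 'd': 8, 't': 1, 'b': 10, 'i': 11, 'm': 6}
tbl['v'] = tbl['b']+5 = 15 → {'x': 8, 'd': 8, 't': 1, 'b': 10, 'i': 11, 'm': 6, 'v': 15}
tbl['x'] = 6 → {'x': 6, 'd': 8, 't': 1, 'b': 10, 'i': 11, 'm': 6, 'v': 15}
sum of values = 57

57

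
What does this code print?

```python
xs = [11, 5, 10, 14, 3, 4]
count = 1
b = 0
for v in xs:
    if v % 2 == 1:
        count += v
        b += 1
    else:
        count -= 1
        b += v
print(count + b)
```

48

v=11: odd, count = 1+11 = 12; b=1
v=5: odd, count = 12+5 = 17; b=2
v=10: not odd, count = 17-1 = 16; b=12
v=14: not odd, count = 16-1 = 15; b=26
v=3: odd, count = 15+3 = 18; b=27
v=4: not odd, count = 18-1 = 17; b=31
count+b = 17+31 = 48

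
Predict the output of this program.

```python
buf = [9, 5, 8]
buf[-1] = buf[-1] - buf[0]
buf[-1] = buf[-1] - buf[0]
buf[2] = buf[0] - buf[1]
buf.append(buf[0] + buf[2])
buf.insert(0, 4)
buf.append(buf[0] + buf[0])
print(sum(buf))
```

43

buf[-1] = buf[-1]-buf[0] = 8-9 = -1 → [9, 5, -1]
buf[-1] = buf[-1]-buf[0] = (-1)-9 = -10 → [9, 5, -10]
buf[2] = buf[0]-buf[1] = 9-5 = 4 → [9, 5, 4]
append buf[0]+buf[2] = 9+4 = 13 → [9, 5, 4, 13]
insert 4 at 0 → [4, 9, 5, 4, 13]
append buf[0]+buf[0] = 4+4 = 8 → [4, 9, 5, 4, 13, 8]
sum = 43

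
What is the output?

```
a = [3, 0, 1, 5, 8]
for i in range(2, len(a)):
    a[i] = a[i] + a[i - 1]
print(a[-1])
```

i=2: a[2] = 1+0 = 1 → [3, 0, 1, 5, 8]
i=3: a[3] = 5+1 = 6 → [3, 0, 1, 6, 8]
i=4: a[4] = 8+6 = 14 → [3, 0, 1, 6, 14]

14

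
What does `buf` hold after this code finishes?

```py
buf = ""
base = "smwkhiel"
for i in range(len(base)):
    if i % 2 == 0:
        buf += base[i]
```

i=0: add 's' → 's'
i=1: skip
i=2: add 'w' → 'sw'
i=3: skip
i=4: add 'h' → 'swh'
i=5: skip
i=6: add 'e' → 'swhe'
i=7: skip

'swhe'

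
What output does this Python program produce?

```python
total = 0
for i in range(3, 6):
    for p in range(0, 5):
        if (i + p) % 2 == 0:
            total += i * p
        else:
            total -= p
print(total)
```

40

i=3,p=0: odd sum, total = 0-0 = 0
i=3,p=1: even sum, total = 0+3 = 3
i=3,p=2: odd sum, total = 3-2 = 1
i=3,p=3: even sum, total = 1+9 = 10
i=3,p=4: odd sum, total = 10-4 = 6
i=4,p=0: even sum, total = 6+0 = 6
i=4,p=1: odd sum, total = 6-1 = 5
i=4,p=2: even sum, total = 5+8 = 13
i=4,p=3: odd sum, total = 13-3 = 10
i=4,p=4: even sum, total = 10+16 = 26
i=5,p=0: odd sum, total = 26-0 = 26
i=5,p=1: even sum, total = 26+5 = 31
i=5,p=2: odd sum, total = 31-2 = 29
i=5,p=3: even sum, total = 29+15 = 44
i=5,p=4: odd sum, total = 44-4 = 40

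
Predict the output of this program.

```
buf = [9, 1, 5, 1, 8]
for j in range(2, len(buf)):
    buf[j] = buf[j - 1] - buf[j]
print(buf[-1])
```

j=2: buf[2] = 1-5 = -4 → [9, 1, -4, 1, 8]
j=3: buf[3] = (-4)-1 = -5 → [9, 1, -4, -5, 8]
j=4: buf[4] = (-5)-8 = -13 → [9, 1, -4, -5, -13]

-13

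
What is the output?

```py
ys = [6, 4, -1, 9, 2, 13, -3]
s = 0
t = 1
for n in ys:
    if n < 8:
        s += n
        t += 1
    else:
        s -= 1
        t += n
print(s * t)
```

n=6: <8, s = 0+6 = 6; t=2
n=4: <8, s = 6+4 = 10; t=3
n=-1: <8, s = 10+(-1) = 9; t=4
n=9: not <8, s = 9-1 = 8; t=13
n=2: <8, s = 8+2 = 10; t=14
n=13: not <8, s = 10-1 = 9; t=27
n=-3: <8, s = 9+(-3) = 6; t=28
s*t = 6*28 = 168

168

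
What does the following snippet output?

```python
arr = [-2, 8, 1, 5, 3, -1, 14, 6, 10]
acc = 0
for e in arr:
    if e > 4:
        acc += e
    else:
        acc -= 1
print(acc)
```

39

e=-2: not >4, acc = 0-1 = -1
e=8: >4, acc = (-1)+8 = 7
e=1: not >4, acc = 7-1 = 6
e=5: >4, acc = 6+5 = 11
e=3: not >4, acc = 11-1 = 10
e=-1: not >4, acc = 10-1 = 9
e=14: >4, acc = 9+14 = 23
e=6: >4, acc = 23+6 = 29
e=10: >4, acc = 29+10 = 39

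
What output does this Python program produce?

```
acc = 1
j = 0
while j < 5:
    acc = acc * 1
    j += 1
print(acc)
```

1

j=0: acc = 1*1 = 1
j=1: acc = 1*1 = 1
j=2: acc = 1*1 = 1
j=3: acc = 1*1 = 1
j=4: acc = 1*1 = 1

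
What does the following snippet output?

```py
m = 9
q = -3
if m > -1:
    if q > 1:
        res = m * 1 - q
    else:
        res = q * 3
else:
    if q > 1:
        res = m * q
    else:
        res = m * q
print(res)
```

-9

m=9, q=-3
m > -1 is True; q > 1 is False
→ res = q * 3 = -9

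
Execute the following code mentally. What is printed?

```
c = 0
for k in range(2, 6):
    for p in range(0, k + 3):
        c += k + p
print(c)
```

170

k=2,p=0: c = 0+2 = 2
k=2,p=1: c = 2+3 = 5
k=2,p=2: c = 5+4 = 9
k=2,p=3: c = 9+5 = 14
k=2,p=4: c = 14+6 = 20
k=3,p=0: c = 20+3 = 23
k=3,p=1: c = 23+4 = 27
k=3,p=2: c = 27+5 = 32
k=3,p=3: c = 32+6 = 38
k=3,p=4: c = 38+7 = 45
k=3,p=5: c = 45+8 = 53
k=4,p=0: c = 53+4 = 57
k=4,p=1: c = 57+5 = 62
k=4,p=2: c = 62+6 = 68
k=4,p=3: c = 68+7 = 75
k=4,p=4: c = 75+8 = 83
k=4,p=5: c = 83+9 = 92
k=4,p=6: c = 92+10 = 102
k=5,p=0: c = 102+5 = 107
k=5,p=1: c = 107+6 = 113
k=5,p=2: c = 113+7 = 120
k=5,p=3: c = 120+8 = 128
k=5,p=4: c = 128+9 = 137
k=5,p=5: c = 137+10 = 147
k=5,p=6: c = 147+11 = 158
k=5,p=7: c = 158+12 = 170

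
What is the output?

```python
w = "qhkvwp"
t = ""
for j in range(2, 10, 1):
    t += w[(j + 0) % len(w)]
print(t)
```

j=2: add w[2]='k' → 'k'
j=3: add w[3]='v' → 'kv'
j=4: add w[4]='w' → 'kvw'
j=5: add w[5]='p' → 'kvwp'
j=6: add w[0]='q' → 'kvwpq'
j=7: add w[1]='h' → 'kvwpqh'
j=8: add w[2]='k' → 'kvwpqhk'
j=9: add w[3]='v' → 'kvwpqhkv'

kvwpqhkv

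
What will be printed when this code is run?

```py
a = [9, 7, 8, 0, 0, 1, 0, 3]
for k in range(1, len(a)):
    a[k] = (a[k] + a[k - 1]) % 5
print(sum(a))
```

k=1: a[1] = (7+9)%5 = 1 → [9, 1, 8, 0, 0, 1, 0, 3]
k=2: a[2] = (8+1)%5 = 4 → [9, 1, 4, 0, 0, 1, 0, 3]
k=3: a[3] = (0+4)%5 = 4 → [9, 1, 4, 4, 0, 1, 0, 3]
k=4: a[4] = (0+4)%5 = 4 → [9, 1, 4, 4, 4, 1, 0, 3]
k=5: a[5] = (1+4)%5 = 0 → [9, 1, 4, 4, 4, 0, 0, 3]
k=6: a[6] = (0+0)%5 = 0 → [9, 1, 4, 4, 4, 0, 0, 3]
k=7: a[7] = (3+0)%5 = 3 → [9, 1, 4, 4, 4, 0, 0, 3]
sum = 25

25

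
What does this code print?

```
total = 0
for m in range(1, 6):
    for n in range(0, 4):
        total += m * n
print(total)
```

90

m=1,n=0: total = 0+0 = 0
m=1,n=1: total = 0+1 = 1
m=1,n=2: total = 1+2 = 3
m=1,n=3: total = 3+3 = 6
m=2,n=0: total = 6+0 = 6
m=2,n=1: total = 6+2 = 8
m=2,n=2: total = 8+4 = 12
m=2,n=3: total = 12+6 = 18
m=3,n=0: total = 18+0 = 18
m=3,n=1: total = 18+3 = 21
m=3,n=2: total = 21+6 = 27
m=3,n=3: total = 27+9 = 36
m=4,n=0: total = 36+0 = 36
m=4,n=1: total = 36+4 = 40
m=4,n=2: total = 40+8 = 48
m=4,n=3: total = 48+12 = 60
m=5,n=0: total = 60+0 = 60
m=5,n=1: total = 60+5 = 65
m=5,n=2: total = 65+10 = 75
m=5,n=3: total = 75+15 = 90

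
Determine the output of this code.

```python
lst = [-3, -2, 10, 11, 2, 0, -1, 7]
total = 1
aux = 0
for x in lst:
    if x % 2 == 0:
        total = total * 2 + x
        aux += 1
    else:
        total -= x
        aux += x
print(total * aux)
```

x=-3: not even, total = 1-(-3) = 4; aux=-3
x=-2: even, total = 4*2+(-2) = 6; aux=-2
x=10: even, total = 6*2+10 = 22; aux=-1
x=11: not even, total = 22-11 = 11; aux=10
x=2: even, total = 11*2+2 = 24; aux=11
x=0: even, total = 24*2+0 = 48; aux=12
x=-1: not even, total = 48-(-1) = 49; aux=11
x=7: not even, total = 49-7 = 42; aux=18
total*aux = 42*18 = 756

756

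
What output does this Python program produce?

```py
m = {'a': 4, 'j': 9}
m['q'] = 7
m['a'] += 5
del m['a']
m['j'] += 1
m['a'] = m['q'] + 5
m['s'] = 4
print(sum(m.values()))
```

m['q'] = 7 → {'a': 4, 'j': 9, 'q': 7}
m['a'] = 4+5 = 9 → {'a': 9, 'j': 9, 'q': 7}
del 'a' → {'j': 9, 'q': 7}
m['j'] = 9+1 = 10 → {'j': 10, 'q': 7}
m['a'] = m['q']+5 = 12 → {'j': 10, 'q': 7, 'a': 12}
m['s'] = 4 → {'j': 10, 'q': 7, 'a': 12, 's': 4}
sum of values = 33

33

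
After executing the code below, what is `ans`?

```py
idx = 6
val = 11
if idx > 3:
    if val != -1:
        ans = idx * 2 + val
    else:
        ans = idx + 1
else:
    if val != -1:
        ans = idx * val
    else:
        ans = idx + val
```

idx=6, val=11
idx > 3 is True; val != -1 is True
→ ans = idx * 2 + val = 23

23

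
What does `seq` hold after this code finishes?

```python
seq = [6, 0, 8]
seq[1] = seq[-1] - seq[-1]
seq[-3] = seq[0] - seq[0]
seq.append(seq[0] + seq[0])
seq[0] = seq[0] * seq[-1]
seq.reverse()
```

[0, 8, 0, 0]

seq[1] = seq[-1]-seq[-1] = 8-8 = 0 → [6, 0, 8]
seq[-3] = seq[0]-seq[0] = 6-6 = 0 → [0, 0, 8]
append seq[0]+seq[0] = 0+0 = 0 → [0, 0, 8, 0]
seq[0] = seq[0]*seq[-1] = 0*0 = 0 → [0, 0, 8, 0]
reverse → [0, 8, 0, 0]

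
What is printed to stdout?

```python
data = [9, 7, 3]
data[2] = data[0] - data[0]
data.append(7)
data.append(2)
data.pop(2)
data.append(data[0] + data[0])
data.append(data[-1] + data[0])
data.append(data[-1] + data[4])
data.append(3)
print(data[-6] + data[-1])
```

10

data[2] = data[0]-data[0] = 9-9 = 0 → [9, 7, 0]
append 7 → [9, 7, 0, 7]
append 2 → [9, 7, 0, 7, 2]
pop(2) removes 0 → [9, 7, 7, 2]
append data[0]+data[0] = 9+9 = 18 → [9, 7, 7, 2, 18]
append data[-1]+data[0] = 18+9 = 27 → [9, 7, 7, 2, 18, 27]
append data[-1]+data[4] = 27+18 = 45 → [9, 7, 7, 2, 18, 27, 45]
append 3 → [9, 7, 7, 2, 18, 27, 45, 3]
data[-6]+data[-1] = 7+3 = 10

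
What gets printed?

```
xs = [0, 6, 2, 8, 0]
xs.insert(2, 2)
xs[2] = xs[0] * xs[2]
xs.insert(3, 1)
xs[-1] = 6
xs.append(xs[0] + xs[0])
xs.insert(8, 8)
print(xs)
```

[0, 6, 0, 1, 2, 8, 6, 0, 8]

insert 2 at 2 → [0, 6, 2, 2, 8, 0]
xs[2] = xs[0]*xs[2] = 0*2 = 0 → [0, 6, 0, 2, 8, 0]
insert 1 at 3 → [0, 6, 0, 1, 2, 8, 0]
xs[-1] = 6 → [0, 6, 0, 1, 2, 8, 6]
append xs[0]+xs[0] = 0+0 = 0 → [0, 6, 0, 1, 2, 8, 6, 0]
insert 8 at 8 → [0, 6, 0, 1, 2, 8, 6, 0, 8]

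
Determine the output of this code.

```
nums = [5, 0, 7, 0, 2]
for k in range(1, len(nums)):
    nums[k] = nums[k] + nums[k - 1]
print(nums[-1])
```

14

k=1: nums[1] = 0+5 = 5 → [5, 5, 7, 0, 2]
k=2: nums[2] = 7+5 = 12 → [5, 5, 12, 0, 2]
k=3: nums[3] = 0+12 = 12 → [5, 5, 12, 12, 2]
k=4: nums[4] = 2+12 = 14 → [5, 5, 12, 12, 14]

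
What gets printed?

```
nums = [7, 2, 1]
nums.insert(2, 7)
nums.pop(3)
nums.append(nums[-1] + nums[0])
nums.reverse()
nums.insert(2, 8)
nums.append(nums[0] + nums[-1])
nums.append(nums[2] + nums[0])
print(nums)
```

[14, 7, 8, 2, 7, 21, 22]

insert 7 at 2 → [7, 2, 7, 1]
pop(3) removes 1 → [7, 2, 7]
append nums[-1]+nums[0] = 7+7 = 14 → [7, 2, 7, 14]
reverse → [14, 7, 2, 7]
insert 8 at 2 → [14, 7, 8, 2, 7]
append nums[0]+nums[-1] = 14+7 = 21 → [14, 7, 8, 2, 7, 21]
append nums[2]+nums[0] = 8+14 = 22 → [14, 7, 8, 2, 7, 21, 22]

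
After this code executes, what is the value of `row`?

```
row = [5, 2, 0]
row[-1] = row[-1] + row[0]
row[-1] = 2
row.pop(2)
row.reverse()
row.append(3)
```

[2, 5, 3]

row[-1] = row[-1]+row[0] = 0+5 = 5 → [5, 2, 5]
row[-1] = 2 → [5, 2, 2]
pop(2) removes 2 → [5, 2]
reverse → [2, 5]
append 3 → [2, 5, 3]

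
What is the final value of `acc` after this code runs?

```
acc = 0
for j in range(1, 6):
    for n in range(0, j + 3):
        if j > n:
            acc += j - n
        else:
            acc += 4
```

95

j=1,n=0: 1>0, acc = 0+1 = 1
j=1,n=1: not 1>1, acc = 1+4 = 5
j=1,n=2: not 1>2, acc = 5+4 = 9
j=1,n=3: not 1>3, acc = 9+4 = 13
j=2,n=0: 2>0, acc = 13+2 = 15
j=2,n=1: 2>1, acc = 15+1 = 16
j=2,n=2: not 2>2, acc = 16+4 = 20
j=2,n=3: not 2>3, acc = 20+4 = 24
j=2,n=4: not 2>4, acc = 24+4 = 28
j=3,n=0: 3>0, acc = 28+3 = 31
j=3,n=1: 3>1, acc = 31+2 = 33
j=3,n=2: 3>2, acc = 33+1 = 34
j=3,n=3: not 3>3, acc = 34+4 = 38
j=3,n=4: not 3>4, acc = 38+4 = 42
j=3,n=5: not 3>5, acc = 42+4 = 46
j=4,n=0: 4>0, acc = 46+4 = 50
j=4,n=1: 4>1, acc = 50+3 = 53
j=4,n=2: 4>2, acc = 53+2 = 55
j=4,n=3: 4>3, acc = 55+1 = 56
j=4,n=4: not 4>4, acc = 56+4 = 60
j=4,n=5: not 4>5, acc = 60+4 = 64
j=4,n=6: not 4>6, acc = 64+4 = 68
j=5,n=0: 5>0, acc = 68+5 = 73
j=5,n=1: 5>1, acc = 73+4 = 77
j=5,n=2: 5>2, acc = 77+3 = 80
j=5,n=3: 5>3, acc = 80+2 = 82
j=5,n=4: 5>4, acc = 82+1 = 83
j=5,n=5: not 5>5, acc = 83+4 = 87
j=5,n=6: not 5>6, acc = 87+4 = 91
j=5,n=7: not 5>7, acc = 91+4 = 95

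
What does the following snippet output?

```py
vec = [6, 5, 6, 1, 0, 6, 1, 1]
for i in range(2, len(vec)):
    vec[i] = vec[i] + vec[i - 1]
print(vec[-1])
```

20

i=2: vec[2] = 6+5 = 11 → [6, 5, 11, 1, 0, 6, 1, 1]
i=3: vec[3] = 1+11 = 12 → [6, 5, 11, 12, 0, 6, 1, 1]
i=4: vec[4] = 0+12 = 12 → [6, 5, 11, 12, 12, 6, 1, 1]
i=5: vec[5] = 6+12 = 18 → [6, 5, 11, 12, 12, 18, 1, 1]
i=6: vec[6] = 1+18 = 19 → [6, 5, 11, 12, 12, 18, 19, 1]
i=7: vec[7] = 1+19 = 20 → [6, 5, 11, 12, 12, 18, 19, 20]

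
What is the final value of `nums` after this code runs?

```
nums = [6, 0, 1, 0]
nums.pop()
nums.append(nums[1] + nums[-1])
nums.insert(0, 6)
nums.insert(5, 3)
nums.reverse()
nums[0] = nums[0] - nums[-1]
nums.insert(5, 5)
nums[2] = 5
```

[-3, 1, 5, 0, 6, 5, 6]

pop() removes 0 → [6, 0, 1]
append nums[1]+nums[-1] = 0+1 = 1 → [6, 0, 1, 1]
insert 6 at 0 → [6, 6, 0, 1, 1]
insert 3 at 5 → [6, 6, 0, 1, 1, 3]
reverse → [3, 1, 1, 0, 6, 6]
nums[0] = nums[0]-nums[-1] = 3-6 = -3 → [-3, 1, 1, 0, 6, 6]
insert 5 at 5 → [-3, 1, 1, 0, 6, 5, 6]
nums[2] = 5 → [-3, 1, 5, 0, 6, 5, 6]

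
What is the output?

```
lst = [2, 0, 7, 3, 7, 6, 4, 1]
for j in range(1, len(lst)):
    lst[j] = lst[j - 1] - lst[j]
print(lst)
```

[2, 2, -5, -8, -15, -21, -25, -26]

j=1: lst[1] = 2-0 = 2 → [2, 2, 7, 3, 7, 6, 4, 1]
j=2: lst[2] = 2-7 = -5 → [2, 2, -5, 3, 7, 6, 4, 1]
j=3: lst[3] = (-5)-3 = -8 → [2, 2, -5, -8, 7, 6, 4, 1]
j=4: lst[4] = (-8)-7 = -15 → [2, 2, -5, -8, -15, 6, 4, 1]
j=5: lst[5] = (-15)-6 = -21 → [2, 2, -5, -8, -15, -21, 4, 1]
j=6: lst[6] = (-21)-4 = -25 → [2, 2, -5, -8, -15, -21, -25, 1]
j=7: lst[7] = (-25)-1 = -26 → [2, 2, -5, -8, -15, -21, -25, -26]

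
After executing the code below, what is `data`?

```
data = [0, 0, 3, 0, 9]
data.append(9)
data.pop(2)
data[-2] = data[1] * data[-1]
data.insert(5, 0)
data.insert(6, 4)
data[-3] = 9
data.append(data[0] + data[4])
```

[0, 0, 0, 0, 9, 0, 4, 9]

append 9 → [0, 0, 3, 0, 9, 9]
pop(2) removes 3 → [0, 0, 0, 9, 9]
data[-2] = data[1]*data[-1] = 0*9 = 0 → [0, 0, 0, 0, 9]
insert 0 at 5 → [0, 0, 0, 0, 9, 0]
insert 4 at 6 → [0, 0, 0, 0, 9, 0, 4]
data[-3] = 9 → [0, 0, 0, 0, 9, 0, 4]
append data[0]+data[4] = 0+9 = 9 → [0, 0, 0, 0, 9, 0, 4, 9]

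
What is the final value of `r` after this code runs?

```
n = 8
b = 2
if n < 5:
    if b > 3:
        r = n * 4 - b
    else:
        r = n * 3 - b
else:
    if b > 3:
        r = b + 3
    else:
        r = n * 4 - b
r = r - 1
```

n=8, b=2
n < 5 is False; b > 3 is False
→ r = n * 4 - b = 30
r = 30-1 = 29

29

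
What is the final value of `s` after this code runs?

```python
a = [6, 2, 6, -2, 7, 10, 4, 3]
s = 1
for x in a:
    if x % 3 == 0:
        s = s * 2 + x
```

x=6: %3==0, s = 1*2+6 = 8
x=2: not %3==0
x=6: %3==0, s = 8*2+6 = 22
x=-2: not %3==0
x=7: not %3==0
x=10: not %3==0
x=4: not %3==0
x=3: %3==0, s = 22*2+3 = 47

47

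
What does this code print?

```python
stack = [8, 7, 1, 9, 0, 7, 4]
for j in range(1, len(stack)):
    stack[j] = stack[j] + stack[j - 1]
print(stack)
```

[8, 15, 16, 25, 25, 32, 36]

j=1: stack[1] = 7+8 = 15 → [8, 15, 1, 9, 0, 7, 4]
j=2: stack[2] = 1+15 = 16 → [8, 15, 16, 9, 0, 7, 4]
j=3: stack[3] = 9+16 = 25 → [8, 15, 16, 25, 0, 7, 4]
j=4: stack[4] = 0+25 = 25 → [8, 15, 16, 25, 25, 7, 4]
j=5: stack[5] = 7+25 = 32 → [8, 15, 16, 25, 25, 32, 4]
j=6: stack[6] = 4+32 = 36 → [8, 15, 16, 25, 25, 32, 36]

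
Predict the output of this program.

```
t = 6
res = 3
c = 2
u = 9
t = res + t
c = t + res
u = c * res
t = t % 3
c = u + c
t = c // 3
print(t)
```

16

t = 3+6 = 9
c = 9+3 = 12
u = 12*3 = 36
t = 9%3 = 0
c = 36+12 = 48
t = 48//3 = 16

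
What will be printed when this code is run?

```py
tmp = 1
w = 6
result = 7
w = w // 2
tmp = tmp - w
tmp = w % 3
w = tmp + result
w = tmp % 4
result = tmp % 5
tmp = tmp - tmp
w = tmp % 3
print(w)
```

w = 6//2 = 3
tmp = 1-3 = -2
tmp = 3%3 = 0
w = 0+7 = 7
w = 0%4 = 0
result = 0%5 = 0
tmp = 0-0 = 0
w = 0%3 = 0

0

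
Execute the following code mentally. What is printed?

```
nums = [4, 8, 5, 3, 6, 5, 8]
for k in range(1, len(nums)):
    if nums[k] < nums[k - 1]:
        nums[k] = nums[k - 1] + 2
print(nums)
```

k=1: 8>=4, unchanged → [4, 8, 5, 3, 6, 5, 8]
k=2: 5<8, nums[2] = 8+2 = 10 → [4, 8, 10, 3, 6, 5, 8]
k=3: 3<10, nums[3] = 10+2 = 12 → [4, 8, 10, 12, 6, 5, 8]
k=4: 6<12, nums[4] = 12+2 = 14 → [4, 8, 10, 12, 14, 5, 8]
k=5: 5<14, nums[5] = 14+2 = 16 → [4, 8, 10, 12, 14, 16, 8]
k=6: 8<16, nums[6] = 16+2 = 18 → [4, 8, 10, 12, 14, 16, 18]

[4, 8, 10, 12, 14, 16, 18]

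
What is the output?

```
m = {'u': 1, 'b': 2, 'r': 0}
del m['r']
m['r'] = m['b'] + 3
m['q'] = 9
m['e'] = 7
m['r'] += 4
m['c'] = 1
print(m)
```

del 'r' → {'u': 1, 'b': 2}
m['r'] = m['b']+3 = 5 → {'u': 1, 'b': 2, 'r': 5}
m['q'] = 9 → {'u': 1, 'b': 2, 'r': 5, 'q': 9}
m['e'] = 7 → {'u': 1, 'b': 2, 'r': 5, 'q': 9, 'e': 7}
m['r'] = 5+4 = 9 → {'u': 1, 'b': 2, 'r': 9, 'q': 9, 'e': 7}
m['c'] = 1 → {'u': 1, 'b': 2, 'r': 9, 'q': 9, 'e': 7, 'c': 1}

{'u': 1, 'b': 2, 'r': 9, 'q': 9, 'e': 7, 'c': 1}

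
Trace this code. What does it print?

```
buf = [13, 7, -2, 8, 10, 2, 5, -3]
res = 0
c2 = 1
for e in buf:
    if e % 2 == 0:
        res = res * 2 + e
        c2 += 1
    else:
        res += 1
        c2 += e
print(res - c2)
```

45

e=13: not even, res = 0+1 = 1; c2=14
e=7: not even, res = 1+1 = 2; c2=21
e=-2: even, res = 2*2+(-2) = 2; c2=22
e=8: even, res = 2*2+8 = 12; c2=23
e=10: even, res = 12*2+10 = 34; c2=24
e=2: even, res = 34*2+2 = 70; c2=25
e=5: not even, res = 70+1 = 71; c2=30
e=-3: not even, res = 71+1 = 72; c2=27
res-c2 = 72-27 = 45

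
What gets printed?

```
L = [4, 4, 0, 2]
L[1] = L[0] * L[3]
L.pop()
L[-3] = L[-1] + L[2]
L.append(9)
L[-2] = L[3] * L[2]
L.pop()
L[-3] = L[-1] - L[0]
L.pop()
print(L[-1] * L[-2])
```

L[1] = L[0]*L[3] = 4*2 = 8 → [4, 8, 0, 2]
pop() removes 2 → [4, 8, 0]
L[-3] = L[-1]+L[2] = 0+0 = 0 → [0, 8, 0]
append 9 → [0, 8, 0, 9]
L[-2] = L[3]*L[2] = 9*0 = 0 → [0, 8, 0, 9]
pop() removes 9 → [0, 8, 0]
L[-3] = L[-1]-L[0] = 0-0 = 0 → [0, 8, 0]
pop() removes 0 → [0, 8]
L[-1]*L[-2] = 8*0 = 0

0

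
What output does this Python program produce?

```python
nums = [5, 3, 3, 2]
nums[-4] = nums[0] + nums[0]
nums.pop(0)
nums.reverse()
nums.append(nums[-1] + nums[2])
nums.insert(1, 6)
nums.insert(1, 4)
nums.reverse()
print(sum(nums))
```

24

nums[-4] = nums[0]+nums[0] = 5+5 = 10 → [10, 3, 3, 2]
pop(0) removes 10 → [3, 3, 2]
reverse → [2, 3, 3]
append nums[-1]+nums[2] = 3+3 = 6 → [2, 3, 3, 6]
insert 6 at 1 → [2, 6, 3, 3, 6]
insert 4 at 1 → [2, 4, 6, 3, 3, 6]
reverse → [6, 3, 3, 6, 4, 2]
sum = 24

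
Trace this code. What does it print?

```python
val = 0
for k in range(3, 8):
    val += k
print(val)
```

25

k=3: val = 0+3 = 3
k=4: val = 3+4 = 7
k=5: val = 7+5 = 12
k=6: val = 12+6 = 18
k=7: val = 18+7 = 25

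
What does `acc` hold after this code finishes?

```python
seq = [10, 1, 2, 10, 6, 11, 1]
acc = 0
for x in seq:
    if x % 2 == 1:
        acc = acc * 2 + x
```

27

x=10: not odd
x=1: odd, acc = 0*2+1 = 1
x=2: not odd
x=10: not odd
x=6: not odd
x=11: odd, acc = 1*2+11 = 13
x=1: odd, acc = 13*2+1 = 27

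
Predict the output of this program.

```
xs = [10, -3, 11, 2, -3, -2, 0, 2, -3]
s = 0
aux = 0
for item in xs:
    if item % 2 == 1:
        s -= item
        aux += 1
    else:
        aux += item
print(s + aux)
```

item=10: not odd; aux=10
item=-3: odd, s = 0-(-3) = 3; aux=11
item=11: odd, s = 3-11 = -8; aux=12
item=2: not odd; aux=14
item=-3: odd, s = (-8)-(-3) = -5; aux=15
item=-2: not odd; aux=13
item=0: not odd; aux=13
item=2: not odd; aux=15
item=-3: odd, s = (-5)-(-3) = -2; aux=16
s+aux = (-2)+16 = 14

14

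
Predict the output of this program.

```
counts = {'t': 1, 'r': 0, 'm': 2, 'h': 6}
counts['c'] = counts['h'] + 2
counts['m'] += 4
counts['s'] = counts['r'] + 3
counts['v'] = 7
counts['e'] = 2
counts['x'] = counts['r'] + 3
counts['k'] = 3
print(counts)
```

{'t': 1, 'r': 0, 'm': 6, 'h': 6, 'c': 8, 's': 3, 'v': 7, 'e': 2, 'x': 3, 'k': 3}

counts['c'] = counts['h']+2 = 8 → {'t': 1, 'r': 0, 'm': 2, 'h': 6, 'c': 8}
counts['m'] = 2+4 = 6 → {'t': 1, 'r': 0, 'm': 6, 'h': 6, 'c': 8}
counts['s'] = counts['r']+3 = 3 → {'t': 1, 'r': 0, 'm': 6, 'h': 6, 'c': 8, 's': 3}
counts['v'] = 7 → {'t': 1, 'r': 0, 'm': 6, 'h': 6, 'c': 8, 's': 3, 'v': 7}
counts['e'] = 2 → {'t': 1, 'r': 0, 'm': 6, 'h': 6, 'c': 8, 's': 3, 'v': 7, 'e': 2}
counts['x'] = counts['r']+3 = 3 → {'t': 1, 'r': 0, 'm': 6, 'h': 6, 'c': 8, 's': 3, 'v': 7, 'e': 2, 'x': 3}
counts['k'] = 3 → {'t': 1, 'r': 0, 'm': 6, 'h': 6, 'c': 8, 's': 3, 'v': 7, 'e': 2, 'x': 3, 'k': 3}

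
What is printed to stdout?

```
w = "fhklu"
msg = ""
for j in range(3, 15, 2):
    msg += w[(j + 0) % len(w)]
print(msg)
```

lfkuhl

j=3: add w[3]='l' → 'l'
j=5: add w[0]='f' → 'lf'
j=7: add w[2]='k' → 'lfk'
j=9: add w[4]='u' → 'lfku'
j=11: add w[1]='h' → 'lfkuh'
j=13: add w[3]='l' → 'lfkuhl'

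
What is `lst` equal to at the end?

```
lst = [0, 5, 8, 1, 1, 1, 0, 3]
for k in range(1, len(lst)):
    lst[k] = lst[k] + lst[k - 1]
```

[0, 5, 13, 14, 15, 16, 16, 19]

k=1: lst[1] = 5+0 = 5 → [0, 5, 8, 1, 1, 1, 0, 3]
k=2: lst[2] = 8+5 = 13 → [0, 5, 13, 1, 1, 1, 0, 3]
k=3: lst[3] = 1+13 = 14 → [0, 5, 13, 14, 1, 1, 0, 3]
k=4: lst[4] = 1+14 = 15 → [0, 5, 13, 14, 15, 1, 0, 3]
k=5: lst[5] = 1+15 = 16 → [0, 5, 13, 14, 15, 16, 0, 3]
k=6: lst[6] = 0+16 = 16 → [0, 5, 13, 14, 15, 16, 16, 3]
k=7: lst[7] = 3+16 = 19 → [0, 5, 13, 14, 15, 16, 16, 19]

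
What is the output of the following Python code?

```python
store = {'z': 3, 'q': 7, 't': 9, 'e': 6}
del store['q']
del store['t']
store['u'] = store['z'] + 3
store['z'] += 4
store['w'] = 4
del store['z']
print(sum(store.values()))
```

16

del 'q' → {'z': 3, 't': 9, 'e': 6}
del 't' → {'z': 3, 'e': 6}
store['u'] = store['z']+3 = 6 → {'z': 3, 'e': 6, 'u': 6}
store['z'] = 3+4 = 7 → {'z': 7, 'e': 6, 'u': 6}
store['w'] = 4 → {'z': 7, 'e': 6, 'u': 6, 'w': 4}
del 'z' → {'e': 6, 'u': 6, 'w': 4}
sum of values = 16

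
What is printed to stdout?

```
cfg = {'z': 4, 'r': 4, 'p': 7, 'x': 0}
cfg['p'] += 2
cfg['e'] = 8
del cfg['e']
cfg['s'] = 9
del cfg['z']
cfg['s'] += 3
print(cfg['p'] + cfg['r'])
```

cfg['p'] = 7+2 = 9 → {'z': 4, 'r': 4, 'p': 9, 'x': 0}
cfg['e'] = 8 → {'z': 4, 'r': 4, 'p': 9, 'x': 0, 'e': 8}
del 'e' → {'z': 4, 'r': 4, 'p': 9, 'x': 0}
cfg['s'] = 9 → {'z': 4, 'r': 4, 'p': 9, 'x': 0, 's': 9}
del 'z' → {'r': 4, 'p': 9, 'x': 0, 's': 9}
cfg['s'] = 9+3 = 12 → {'r': 4, 'p': 9, 'x': 0, 's': 12}
cfg['p']+cfg['r'] = 9+4 = 13

13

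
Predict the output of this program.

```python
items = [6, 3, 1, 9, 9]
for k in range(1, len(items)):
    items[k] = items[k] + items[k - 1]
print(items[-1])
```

28

k=1: items[1] = 3+6 = 9 → [6, 9, 1, 9, 9]
k=2: items[2] = 1+9 = 10 → [6, 9, 10, 9, 9]
k=3: items[3] = 9+10 = 19 → [6, 9, 10, 19, 9]
k=4: items[4] = 9+19 = 28 → [6, 9, 10, 19, 28]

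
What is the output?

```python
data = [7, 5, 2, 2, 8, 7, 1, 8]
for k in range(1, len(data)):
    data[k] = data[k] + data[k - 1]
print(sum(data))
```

k=1: data[1] = 5+7 = 12 → [7, 12, 2, 2, 8, 7, 1, 8]
k=2: data[2] = 2+12 = 14 → [7, 12, 14, 2, 8, 7, 1, 8]
k=3: data[3] = 2+14 = 16 → [7, 12, 14, 16, 8, 7, 1, 8]
k=4: data[4] = 8+16 = 24 → [7, 12, 14, 16, 24, 7, 1, 8]
k=5: data[5] = 7+24 = 31 → [7, 12, 14, 16, 24, 31, 1, 8]
k=6: data[6] = 1+31 = 32 → [7, 12, 14, 16, 24, 31, 32, 8]
k=7: data[7] = 8+32 = 40 → [7, 12, 14, 16, 24, 31, 32, 40]
sum = 176

176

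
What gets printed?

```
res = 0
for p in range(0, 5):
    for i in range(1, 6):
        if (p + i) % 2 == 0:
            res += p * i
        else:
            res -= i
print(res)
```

p=0,i=1: odd sum, res = 0-1 = -1
p=0,i=2: even sum, res = (-1)+0 = -1
p=0,i=3: odd sum, res = (-1)-3 = -4
p=0,i=4: even sum, res = (-4)+0 = -4
p=0,i=5: odd sum, res = (-4)-5 = -9
p=1,i=1: even sum, res = (-9)+1 = -8
p=1,i=2: odd sum, res = (-8)-2 = -10
p=1,i=3: even sum, res = (-10)+3 = -7
p=1,i=4: odd sum, res = (-7)-4 = -11
p=1,i=5: even sum, res = (-11)+5 = -6
p=2,i=1: odd sum, res = (-6)-1 = -7
p=2,i=2: even sum, res = (-7)+4 = -3
p=2,i=3: odd sum, res = (-3)-3 = -6
p=2,i=4: even sum, res = (-6)+8 = 2
p=2,i=5: odd sum, res = 2-5 = -3
p=3,i=1: even sum, res = (-3)+3 = 0
p=3,i=2: odd sum, res = 0-2 = -2
p=3,i=3: even sum, res = (-2)+9 = 7
p=3,i=4: odd sum, res = 7-4 = 3
p=3,i=5: even sum, res = 3+15 = 18
p=4,i=1: odd sum, res = 18-1 = 17
p=4,i=2: even sum, res = 17+8 = 25
p=4,i=3: odd sum, res = 25-3 = 22
p=4,i=4: even sum, res = 22+16 = 38
p=4,i=5: odd sum, res = 38-5 = 33

33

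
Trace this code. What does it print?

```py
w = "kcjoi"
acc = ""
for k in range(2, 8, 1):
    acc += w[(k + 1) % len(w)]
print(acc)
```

oikcjo

k=2: add w[3]='o' → 'o'
k=3: add w[4]='i' → 'oi'
k=4: add w[0]='k' → 'oik'
k=5: add w[1]='c' → 'oikc'
k=6: add w[2]='j' → 'oikcj'
k=7: add w[3]='o' → 'oikcjo'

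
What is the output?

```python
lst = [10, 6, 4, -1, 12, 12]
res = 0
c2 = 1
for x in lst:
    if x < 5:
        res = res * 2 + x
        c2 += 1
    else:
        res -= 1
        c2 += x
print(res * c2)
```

x=10: not <5, res = 0-1 = -1; c2=11
x=6: not <5, res = (-1)-1 = -2; c2=17
x=4: <5, res = (-2)*2+4 = 0; c2=18
x=-1: <5, res = 0*2+(-1) = -1; c2=19
x=12: not <5, res = (-1)-1 = -2; c2=31
x=12: not <5, res = (-2)-1 = -3; c2=43
res*c2 = (-3)*43 = -129

-129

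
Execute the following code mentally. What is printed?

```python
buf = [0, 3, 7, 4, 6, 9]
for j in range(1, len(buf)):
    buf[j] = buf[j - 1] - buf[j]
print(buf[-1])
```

j=1: buf[1] = 0-3 = -3 → [0, -3, 7, 4, 6, 9]
j=2: buf[2] = (-3)-7 = -10 → [0, -3, -10, 4, 6, 9]
j=3: buf[3] = (-10)-4 = -14 → [0, -3, -10, -14, 6, 9]
j=4: buf[4] = (-14)-6 = -20 → [0, -3, -10, -14, -20, 9]
j=5: buf[5] = (-20)-9 = -29 → [0, -3, -10, -14, -20, -29]

-29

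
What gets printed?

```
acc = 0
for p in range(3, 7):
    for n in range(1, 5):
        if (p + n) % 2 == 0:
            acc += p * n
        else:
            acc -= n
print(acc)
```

72

p=3,n=1: even sum, acc = 0+3 = 3
p=3,n=2: odd sum, acc = 3-2 = 1
p=3,n=3: even sum, acc = 1+9 = 10
p=3,n=4: odd sum, acc = 10-4 = 6
p=4,n=1: odd sum, acc = 6-1 = 5
p=4,n=2: even sum, acc = 5+8 = 13
p=4,n=3: odd sum, acc = 13-3 = 10
p=4,n=4: even sum, acc = 10+16 = 26
p=5,n=1: even sum, acc = 26+5 = 31
p=5,n=2: odd sum, acc = 31-2 = 29
p=5,n=3: even sum, acc = 29+15 = 44
p=5,n=4: odd sum, acc = 44-4 = 40
p=6,n=1: odd sum, acc = 40-1 = 39
p=6,n=2: even sum, acc = 39+12 = 51
p=6,n=3: odd sum, acc = 51-3 = 48
p=6,n=4: even sum, acc = 48+24 = 72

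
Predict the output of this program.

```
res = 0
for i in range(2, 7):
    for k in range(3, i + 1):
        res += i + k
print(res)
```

90

i=3,k=3: res = 0+6 = 6
i=4,k=3: res = 6+7 = 13
i=4,k=4: res = 13+8 = 21
i=5,k=3: res = 21+8 = 29
i=5,k=4: res = 29+9 = 38
i=5,k=5: res = 38+10 = 48
i=6,k=3: res = 48+9 = 57
i=6,k=4: res = 57+10 = 67
i=6,k=5: res = 67+11 = 78
i=6,k=6: res = 78+12 = 90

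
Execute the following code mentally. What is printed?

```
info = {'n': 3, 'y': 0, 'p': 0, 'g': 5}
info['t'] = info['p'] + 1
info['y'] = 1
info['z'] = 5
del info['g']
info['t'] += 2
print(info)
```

{'n': 3, 'y': 1, 'p': 0, 't': 3, 'z': 5}

info['t'] = info['p']+1 = 1 → {'n': 3, 'y': 0, 'p': 0, 'g': 5, 't': 1}
info['y'] = 1 → {'n': 3, 'y': 1, 'p': 0, 'g': 5, 't': 1}
info['z'] = 5 → {'n': 3, 'y': 1, 'p': 0, 'g': 5, 't': 1, 'z': 5}
del 'g' → {'n': 3, 'y': 1, 'p': 0, 't': 1, 'z': 5}
info['t'] = 1+2 = 3 → {'n': 3, 'y': 1, 'p': 0, 't': 3, 'z': 5}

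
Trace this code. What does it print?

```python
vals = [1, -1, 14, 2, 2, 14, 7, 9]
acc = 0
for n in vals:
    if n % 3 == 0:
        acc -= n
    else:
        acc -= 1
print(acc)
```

n=1: not %3==0, acc = 0-1 = -1
n=-1: not %3==0, acc = (-1)-1 = -2
n=14: not %3==0, acc = (-2)-1 = -3
n=2: not %3==0, acc = (-3)-1 = -4
n=2: not %3==0, acc = (-4)-1 = -5
n=14: not %3==0, acc = (-5)-1 = -6
n=7: not %3==0, acc = (-6)-1 = -7
n=9: %3==0, acc = (-7)-9 = -16

-16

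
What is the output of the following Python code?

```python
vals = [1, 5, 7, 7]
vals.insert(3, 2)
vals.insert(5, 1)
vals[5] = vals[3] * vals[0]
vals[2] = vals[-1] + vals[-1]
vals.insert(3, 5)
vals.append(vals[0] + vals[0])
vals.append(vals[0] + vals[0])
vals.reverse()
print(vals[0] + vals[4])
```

insert 2 at 3 → [1, 5, 7, 2, 7]
insert 1 at 5 → [1, 5, 7, 2, 7, 1]
vals[5] = vals[3]*vals[0] = 2*1 = 2 → [1, 5, 7, 2, 7, 2]
vals[2] = vals[-1]+vals[-1] = 2+2 = 4 → [1, 5, 4, 2, 7, 2]
insert 5 at 3 → [1, 5, 4, 5, 2, 7, 2]
append vals[0]+vals[0] = 1+1 = 2 → [1, 5, 4, 5, 2, 7, 2, 2]
append vals[0]+vals[0] = 1+1 = 2 → [1, 5, 4, 5, 2, 7, 2, 2, 2]
reverse → [2, 2, 2, 7, 2, 5, 4, 5, 1]
vals[0]+vals[4] = 2+2 = 4

4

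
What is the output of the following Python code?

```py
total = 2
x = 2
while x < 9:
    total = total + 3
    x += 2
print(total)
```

14

x=2: total = 2+3 = 5
x=4: total = 5+3 = 8
x=6: total = 8+3 = 11
x=8: total = 11+3 = 14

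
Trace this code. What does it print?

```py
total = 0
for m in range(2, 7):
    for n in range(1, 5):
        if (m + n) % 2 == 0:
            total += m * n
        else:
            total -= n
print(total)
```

m=2,n=1: odd sum, total = 0-1 = -1
m=2,n=2: even sum, total = (-1)+4 = 3
m=2,n=3: odd sum, total = 3-3 = 0
m=2,n=4: even sum, total = 0+8 = 8
m=3,n=1: even sum, total = 8+3 = 11
m=3,n=2: odd sum, total = 11-2 = 9
m=3,n=3: even sum, total = 9+9 = 18
m=3,n=4: odd sum, total = 18-4 = 14
m=4,n=1: odd sum, total = 14-1 = 13
m=4,n=2: even sum, total = 13+8 = 21
m=4,n=3: odd sum, total = 21-3 = 18
m=4,n=4: even sum, total = 18+16 = 34
m=5,n=1: even sum, total = 34+5 = 39
m=5,n=2: odd sum, total = 39-2 = 37
m=5,n=3: even sum, total = 37+15 = 52
m=5,n=4: odd sum, total = 52-4 = 48
m=6,n=1: odd sum, total = 48-1 = 47
m=6,n=2: even sum, total = 47+12 = 59
m=6,n=3: odd sum, total = 59-3 = 56
m=6,n=4: even sum, total = 56+24 = 80

80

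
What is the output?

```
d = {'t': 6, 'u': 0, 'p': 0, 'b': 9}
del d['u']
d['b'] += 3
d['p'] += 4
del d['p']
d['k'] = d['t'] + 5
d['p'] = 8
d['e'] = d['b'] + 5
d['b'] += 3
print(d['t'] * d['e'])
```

102

del 'u' → {'t': 6, 'p': 0, 'b': 9}
d['b'] = 9+3 = 12 → {'t': 6, 'p': 0, 'b': 12}
d['p'] = 0+4 = 4 → {'t': 6, 'p': 4, 'b': 12}
del 'p' → {'t': 6, 'b': 12}
d['k'] = d['t']+5 = 11 → {'t': 6, 'b': 12, 'k': 11}
d['p'] = 8 → {'t': 6, 'b': 12, 'k': 11, 'p': 8}
d['e'] = d['b']+5 = 17 → {'t': 6, 'b': 12, 'k': 11, 'p': 8, 'e': 17}
d['b'] = 12+3 = 15 → {'t': 6, 'b': 15, 'k': 11, 'p': 8, 'e': 17}
d['t']*d['e'] = 6*17 = 102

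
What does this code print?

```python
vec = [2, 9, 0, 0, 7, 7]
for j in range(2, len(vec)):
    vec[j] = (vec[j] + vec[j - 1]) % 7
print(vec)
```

j=2: vec[2] = (0+9)%7 = 2 → [2, 9, 2, 0, 7, 7]
j=3: vec[3] = (0+2)%7 = 2 → [2, 9, 2, 2, 7, 7]
j=4: vec[4] = (7+2)%7 = 2 → [2, 9, 2, 2, 2, 7]
j=5: vec[5] = (7+2)%7 = 2 → [2, 9, 2, 2, 2, 2]

[2, 9, 2, 2, 2, 2]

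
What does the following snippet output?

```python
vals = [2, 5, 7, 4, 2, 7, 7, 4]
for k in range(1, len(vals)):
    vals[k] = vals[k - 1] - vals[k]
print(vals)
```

[2, -3, -10, -14, -16, -23, -30, -34]

k=1: vals[1] = 2-5 = -3 → [2, -3, 7, 4, 2, 7, 7, 4]
k=2: vals[2] = (-3)-7 = -10 → [2, -3, -10, 4, 2, 7, 7, 4]
k=3: vals[3] = (-10)-4 = -14 → [2, -3, -10, -14, 2, 7, 7, 4]
k=4: vals[4] = (-14)-2 = -16 → [2, -3, -10, -14, -16, 7, 7, 4]
k=5: vals[5] = (-16)-7 = -23 → [2, -3, -10, -14, -16, -23, 7, 4]
k=6: vals[6] = (-23)-7 = -30 → [2, -3, -10, -14, -16, -23, -30, 4]
k=7: vals[7] = (-30)-4 = -34 → [2, -3, -10, -14, -16, -23, -30, -34]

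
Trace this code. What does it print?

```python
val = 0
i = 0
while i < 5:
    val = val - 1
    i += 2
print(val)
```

i=0: val = 0-1 = -1
i=2: val = (-1)-1 = -2
i=4: val = (-2)-1 = -3

-3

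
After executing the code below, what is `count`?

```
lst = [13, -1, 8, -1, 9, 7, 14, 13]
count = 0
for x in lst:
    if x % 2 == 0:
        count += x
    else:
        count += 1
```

x=13: not even, count = 0+1 = 1
x=-1: not even, count = 1+1 = 2
x=8: even, count = 2+8 = 10
x=-1: not even, count = 10+1 = 11
x=9: not even, count = 11+1 = 12
x=7: not even, count = 12+1 = 13
x=14: even, count = 13+14 = 27
x=13: not even, count = 27+1 = 28

28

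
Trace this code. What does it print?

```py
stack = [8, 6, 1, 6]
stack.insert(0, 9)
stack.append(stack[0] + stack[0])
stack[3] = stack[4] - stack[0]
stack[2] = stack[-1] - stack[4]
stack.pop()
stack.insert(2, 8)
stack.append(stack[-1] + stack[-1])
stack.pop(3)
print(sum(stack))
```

40

insert 9 at 0 → [9, 8, 6, 1, 6]
append stack[0]+stack[0] = 9+9 = 18 → [9, 8, 6, 1, 6, 18]
stack[3] = stack[4]-stack[0] = 6-9 = -3 → [9, 8, 6, -3, 6, 18]
stack[2] = stack[-1]-stack[4] = 18-6 = 12 → [9, 8, 12, -3, 6, 18]
pop() removes 18 → [9, 8, 12, -3, 6]
insert 8 at 2 → [9, 8, 8, 12, -3, 6]
append stack[-1]+stack[-1] = 6+6 = 12 → [9, 8, 8, 12, -3, 6, 12]
pop(3) removes 12 → [9, 8, 8, -3, 6, 12]
sum = 40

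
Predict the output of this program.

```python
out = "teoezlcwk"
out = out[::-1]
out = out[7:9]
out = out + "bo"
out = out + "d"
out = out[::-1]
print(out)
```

reverse → 'kwclzeoet'
slice [7:9] → 'et'
+ 'bo' → 'etbo'
+ 'd' → 'etbod'
reverse → 'dobte'

dobte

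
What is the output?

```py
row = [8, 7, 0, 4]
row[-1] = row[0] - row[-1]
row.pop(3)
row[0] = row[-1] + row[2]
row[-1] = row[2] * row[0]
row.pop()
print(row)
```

[0, 7]

row[-1] = row[0]-row[-1] = 8-4 = 4 → [8, 7, 0, 4]
pop(3) removes 4 → [8, 7, 0]
row[0] = row[-1]+row[2] = 0+0 = 0 → [0, 7, 0]
row[-1] = row[2]*row[0] = 0*0 = 0 → [0, 7, 0]
pop() removes 0 → [0, 7]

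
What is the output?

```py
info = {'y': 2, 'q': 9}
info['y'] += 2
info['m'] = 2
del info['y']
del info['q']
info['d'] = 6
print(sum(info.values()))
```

info['y'] = 2+2 = 4 → {'y': 4, 'q': 9}
info['m'] = 2 → {'y': 4, 'q': 9, 'm': 2}
del 'y' → {'q': 9, 'm': 2}
del 'q' → {'m': 2}
info['d'] = 6 → {'m': 2, 'd': 6}
sum of values = 8

8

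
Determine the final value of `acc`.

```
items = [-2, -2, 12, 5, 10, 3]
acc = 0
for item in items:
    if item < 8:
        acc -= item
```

item=-2: <8, acc = 0-(-2) = 2
item=-2: <8, acc = 2-(-2) = 4
item=12: not <8
item=5: <8, acc = 4-5 = -1
item=10: not <8
item=3: <8, acc = (-1)-3 = -4

-4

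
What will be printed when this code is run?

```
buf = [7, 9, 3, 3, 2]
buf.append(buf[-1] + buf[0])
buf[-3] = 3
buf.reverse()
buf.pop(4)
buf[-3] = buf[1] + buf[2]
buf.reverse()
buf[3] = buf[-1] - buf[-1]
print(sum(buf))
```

24

append buf[-1]+buf[0] = 2+7 = 9 → [7, 9, 3, 3, 2, 9]
buf[-3] = 3 → [7, 9, 3, 3, 2, 9]
reverse → [9, 2, 3, 3, 9, 7]
pop(4) removes 9 → [9, 2, 3, 3, 7]
buf[-3] = buf[1]+buf[2] = 2+3 = 5 → [9, 2, 5, 3, 7]
reverse → [7, 3, 5, 2, 9]
buf[3] = buf[-1]-buf[-1] = 9-9 = 0 → [7, 3, 5, 0, 9]
sum = 24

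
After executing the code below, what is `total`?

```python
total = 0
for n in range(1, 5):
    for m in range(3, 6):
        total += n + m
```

78

n=1,m=3: total = 0+4 = 4
n=1,m=4: total = 4+5 = 9
n=1,m=5: total = 9+6 = 15
n=2,m=3: total = 15+5 = 20
n=2,m=4: total = 20+6 = 26
n=2,m=5: total = 26+7 = 33
n=3,m=3: total = 33+6 = 39
n=3,m=4: total = 39+7 = 46
n=3,m=5: total = 46+8 = 54
n=4,m=3: total = 54+7 = 61
n=4,m=4: total = 61+8 = 69
n=4,m=5: total = 69+9 = 78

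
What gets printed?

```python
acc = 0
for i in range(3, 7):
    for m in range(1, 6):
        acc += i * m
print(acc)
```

270

i=3,m=1: acc = 0+3 = 3
i=3,m=2: acc = 3+6 = 9
i=3,m=3: acc = 9+9 = 18
i=3,m=4: acc = 18+12 = 30
i=3,m=5: acc = 30+15 = 45
i=4,m=1: acc = 45+4 = 49
i=4,m=2: acc = 49+8 = 57
i=4,m=3: acc = 57+12 = 69
i=4,m=4: acc = 69+16 = 85
i=4,m=5: acc = 85+20 = 105
i=5,m=1: acc = 105+5 = 110
i=5,m=2: acc = 110+10 = 120
i=5,m=3: acc = 120+15 = 135
i=5,m=4: acc = 135+20 = 155
i=5,m=5: acc = 155+25 = 180
i=6,m=1: acc = 180+6 = 186
i=6,m=2: acc = 186+12 = 198
i=6,m=3: acc = 198+18 = 216
i=6,m=4: acc = 216+24 = 240
i=6,m=5: acc = 240+30 = 270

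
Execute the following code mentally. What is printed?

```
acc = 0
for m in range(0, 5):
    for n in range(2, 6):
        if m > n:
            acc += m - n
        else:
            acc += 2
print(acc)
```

m=0,n=2: not 0>2, acc = 0+2 = 2
m=0,n=3: not 0>3, acc = 2+2 = 4
m=0,n=4: not 0>4, acc = 4+2 = 6
m=0,n=5: not 0>5, acc = 6+2 = 8
m=1,n=2: not 1>2, acc = 8+2 = 10
m=1,n=3: not 1>3, acc = 10+2 = 12
m=1,n=4: not 1>4, acc = 12+2 = 14
m=1,n=5: not 1>5, acc = 14+2 = 16
m=2,n=2: not 2>2, acc = 16+2 = 18
m=2,n=3: not 2>3, acc = 18+2 = 20
m=2,n=4: not 2>4, acc = 20+2 = 22
m=2,n=5: not 2>5, acc = 22+2 = 24
m=3,n=2: 3>2, acc = 24+1 = 25
m=3,n=3: not 3>3, acc = 25+2 = 27
m=3,n=4: not 3>4, acc = 27+2 = 29
m=3,n=5: not 3>5, acc = 29+2 = 31
m=4,n=2: 4>2, acc = 31+2 = 33
m=4,n=3: 4>3, acc = 33+1 = 34
m=4,n=4: not 4>4, acc = 34+2 = 36
m=4,n=5: not 4>5, acc = 36+2 = 38

38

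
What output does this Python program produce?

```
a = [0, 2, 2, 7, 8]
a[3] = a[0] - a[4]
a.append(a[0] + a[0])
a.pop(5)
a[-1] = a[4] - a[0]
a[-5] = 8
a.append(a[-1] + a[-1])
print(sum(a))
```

28

a[3] = a[0]-a[4] = 0-8 = -8 → [0, 2, 2, -8, 8]
append a[0]+a[0] = 0+0 = 0 → [0, 2, 2, -8, 8, 0]
pop(5) removes 0 → [0, 2, 2, -8, 8]
a[-1] = a[4]-a[0] = 8-0 = 8 → [0, 2, 2, -8, 8]
a[-5] = 8 → [8, 2, 2, -8, 8]
append a[-1]+a[-1] = 8+8 = 16 → [8, 2, 2, -8, 8, 16]
sum = 28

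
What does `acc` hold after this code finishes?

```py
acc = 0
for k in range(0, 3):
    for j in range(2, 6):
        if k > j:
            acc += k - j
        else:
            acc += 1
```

k=0,j=2: not 0>2, acc = 0+1 = 1
k=0,j=3: not 0>3, acc = 1+1 = 2
k=0,j=4: not 0>4, acc = 2+1 = 3
k=0,j=5: not 0>5, acc = 3+1 = 4
k=1,j=2: not 1>2, acc = 4+1 = 5
k=1,j=3: not 1>3, acc = 5+1 = 6
k=1,j=4: not 1>4, acc = 6+1 = 7
k=1,j=5: not 1>5, acc = 7+1 = 8
k=2,j=2: not 2>2, acc = 8+1 = 9
k=2,j=3: not 2>3, acc = 9+1 = 10
k=2,j=4: not 2>4, acc = 10+1 = 11
k=2,j=5: not 2>5, acc = 11+1 = 12

12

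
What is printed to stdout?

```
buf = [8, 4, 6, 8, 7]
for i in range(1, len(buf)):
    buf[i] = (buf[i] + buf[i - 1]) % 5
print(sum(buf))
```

17

i=1: buf[1] = (4+8)%5 = 2 → [8, 2, 6, 8, 7]
i=2: buf[2] = (6+2)%5 = 3 → [8, 2, 3, 8, 7]
i=3: buf[3] = (8+3)%5 = 1 → [8, 2, 3, 1, 7]
i=4: buf[4] = (7+1)%5 = 3 → [8, 2, 3, 1, 3]
sum = 17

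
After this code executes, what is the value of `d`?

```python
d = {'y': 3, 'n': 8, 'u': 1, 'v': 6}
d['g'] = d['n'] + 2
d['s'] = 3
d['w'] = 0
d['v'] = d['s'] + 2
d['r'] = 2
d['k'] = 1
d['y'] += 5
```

{'y': 8, 'n': 8, 'u': 1, 'v': 5, 'g': 10, 's': 3, 'w': 0, 'r': 2, 'k': 1}

d['g'] = d['n']+2 = 10 → {'y': 3, 'n': 8, 'u': 1, 'v': 6, 'g': 10}
d['s'] = 3 → {'y': 3, 'n': 8, 'u': 1, 'v': 6, 'g': 10, 's': 3}
d['w'] = 0 → {'y': 3, 'n': 8, 'u': 1, 'v': 6, 'g': 10, 's': 3, 'w': 0}
d['v'] = d['s']+2 = 5 → {'y': 3, 'n': 8, 'u': 1, 'v': 5, 'g': 10, 's': 3, 'w': 0}
d['r'] = 2 → {'y': 3, 'n': 8, 'u': 1, 'v': 5, 'g': 10, 's': 3, 'w': 0, 'r': 2}
d['k'] = 1 → {'y': 3, 'n': 8, 'u': 1, 'v': 5, 'g': 10, 's': 3, 'w': 0, 'r': 2, 'k': 1}
d['y'] = 3+5 = 8 → {'y': 8, 'n': 8, 'u': 1, 'v': 5, 'g': 10, 's': 3, 'w': 0, 'r': 2, 'k': 1}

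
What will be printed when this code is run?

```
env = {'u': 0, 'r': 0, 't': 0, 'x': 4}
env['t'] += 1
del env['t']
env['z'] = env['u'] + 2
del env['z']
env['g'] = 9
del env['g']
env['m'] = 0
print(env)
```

{'u': 0, 'r': 0, 'x': 4, 'm': 0}

env['t'] = 0+1 = 1 → {'u': 0, 'r': 0, 't': 1, 'x': 4}
del 't' → {'u': 0, 'r': 0, 'x': 4}
env['z'] = env['u']+2 = 2 → {'u': 0, 'r': 0, 'x': 4, 'z': 2}
del 'z' → {'u': 0, 'r': 0, 'x': 4}
env['g'] = 9 → {'u': 0, 'r': 0, 'x': 4, 'g': 9}
del 'g' → {'u': 0, 'r': 0, 'x': 4}
env['m'] = 0 → {'u': 0, 'r': 0, 'x': 4, 'm': 0}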